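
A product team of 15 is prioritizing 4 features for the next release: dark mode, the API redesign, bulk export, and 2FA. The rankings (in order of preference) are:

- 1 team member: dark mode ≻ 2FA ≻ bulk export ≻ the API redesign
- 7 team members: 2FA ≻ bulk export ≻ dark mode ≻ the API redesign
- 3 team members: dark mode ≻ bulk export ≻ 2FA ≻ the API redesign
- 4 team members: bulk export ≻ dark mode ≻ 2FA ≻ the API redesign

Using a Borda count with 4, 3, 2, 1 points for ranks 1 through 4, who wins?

bulk export

dark mode: 1·4 + 7·2 + 3·4 + 4·3 = 42
the API redesign: 1·1 + 7·1 + 3·1 + 4·1 = 15
bulk export: 1·2 + 7·3 + 3·3 + 4·4 = 48
2FA: 1·3 + 7·4 + 3·2 + 4·2 = 45
bulk export has the highest Borda score (48).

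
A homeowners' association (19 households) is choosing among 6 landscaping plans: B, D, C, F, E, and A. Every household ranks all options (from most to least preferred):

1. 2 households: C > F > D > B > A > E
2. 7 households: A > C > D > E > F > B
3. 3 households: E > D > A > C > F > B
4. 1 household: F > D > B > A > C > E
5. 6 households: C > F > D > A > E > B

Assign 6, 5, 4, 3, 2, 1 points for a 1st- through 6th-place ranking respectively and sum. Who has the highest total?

C

B: 2·3 + 7·1 + 3·1 + 1·4 + 6·1 = 26
D: 2·4 + 7·4 + 3·5 + 1·5 + 6·4 = 80
C: 2·6 + 7·5 + 3·3 + 1·2 + 6·6 = 94
F: 2·5 + 7·2 + 3·2 + 1·6 + 6·5 = 66
E: 2·1 + 7·3 + 3·6 + 1·1 + 6·2 = 54
A: 2·2 + 7·6 + 3·4 + 1·3 + 6·3 = 79
C has the highest Borda score (94).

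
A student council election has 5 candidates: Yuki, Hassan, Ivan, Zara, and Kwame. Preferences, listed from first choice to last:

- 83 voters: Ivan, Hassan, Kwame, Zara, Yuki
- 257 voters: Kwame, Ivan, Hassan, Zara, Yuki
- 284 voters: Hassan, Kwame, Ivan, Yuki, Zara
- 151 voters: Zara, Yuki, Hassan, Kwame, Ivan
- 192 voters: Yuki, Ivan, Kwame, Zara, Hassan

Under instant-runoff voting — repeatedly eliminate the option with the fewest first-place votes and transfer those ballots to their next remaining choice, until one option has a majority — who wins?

Round 1: Yuki 192, Hassan 284, Ivan 83, Zara 151, Kwame 257. Eliminate Ivan.
Round 2: Yuki 192, Hassan 367, Zara 151, Kwame 257. Eliminate Zara.
Round 3: Yuki 343, Hassan 367, Kwame 257. Eliminate Kwame.
Round 4: Yuki 343, Hassan 624. Hassan has a majority.

Hassan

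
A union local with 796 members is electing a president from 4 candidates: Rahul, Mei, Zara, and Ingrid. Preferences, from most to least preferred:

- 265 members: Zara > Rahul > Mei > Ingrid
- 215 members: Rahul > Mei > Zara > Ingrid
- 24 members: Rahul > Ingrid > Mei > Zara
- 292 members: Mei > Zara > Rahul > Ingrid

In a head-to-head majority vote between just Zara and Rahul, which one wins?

Voters preferring Zara to Rahul: 557; preferring Rahul to Zara: 239.
Zara wins the head-to-head.

Zara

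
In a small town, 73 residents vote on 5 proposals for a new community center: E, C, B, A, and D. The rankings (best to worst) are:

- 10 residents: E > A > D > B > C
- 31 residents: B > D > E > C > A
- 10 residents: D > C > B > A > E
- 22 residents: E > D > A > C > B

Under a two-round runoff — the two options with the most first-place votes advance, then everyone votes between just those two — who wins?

Round 1 first-place votes: E 32, C 0, B 31, A 0, D 10.
E and B advance.
Runoff: E is preferred to B by 32 voters; B by 41.
B wins the runoff.

B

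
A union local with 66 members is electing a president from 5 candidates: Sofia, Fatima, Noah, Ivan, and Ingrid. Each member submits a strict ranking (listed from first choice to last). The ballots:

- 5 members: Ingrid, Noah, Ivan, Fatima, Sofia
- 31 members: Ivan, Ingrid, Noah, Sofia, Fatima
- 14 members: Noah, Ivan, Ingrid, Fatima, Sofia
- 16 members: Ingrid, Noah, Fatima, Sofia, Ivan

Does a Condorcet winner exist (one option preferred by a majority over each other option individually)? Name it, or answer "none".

none

Checking pairwise contests:
Fatima beats Sofia 35–31.
Noah beats Fatima 66–0.
Ingrid beats Noah 52–14.
Noah beats Ivan 35–31.
Ivan beats Ingrid 45–21.
Every option loses at least one head-to-head, so there is no Condorcet winner.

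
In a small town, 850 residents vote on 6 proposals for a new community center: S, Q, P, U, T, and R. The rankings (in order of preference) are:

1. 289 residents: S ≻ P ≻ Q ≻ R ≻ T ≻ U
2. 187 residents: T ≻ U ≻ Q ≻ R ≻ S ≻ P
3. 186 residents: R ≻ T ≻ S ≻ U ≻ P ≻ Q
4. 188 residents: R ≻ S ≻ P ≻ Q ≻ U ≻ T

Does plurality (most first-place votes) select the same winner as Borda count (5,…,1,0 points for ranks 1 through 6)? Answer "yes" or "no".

no

Plurality — first-place votes: S 289, Q 0, P 0, U 0, T 187, R 374. Winner: R.
Borda — scores: S 2942, Q 1804, P 1906, U 1308, T 1968, R 2822. Winner: S.
The two methods disagree.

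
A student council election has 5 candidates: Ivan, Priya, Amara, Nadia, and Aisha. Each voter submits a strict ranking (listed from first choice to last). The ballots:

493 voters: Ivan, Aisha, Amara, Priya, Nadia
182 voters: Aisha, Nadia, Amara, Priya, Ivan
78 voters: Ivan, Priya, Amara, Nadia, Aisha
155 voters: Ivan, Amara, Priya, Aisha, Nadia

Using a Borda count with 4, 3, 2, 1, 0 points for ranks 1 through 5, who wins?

Ivan

Ivan: 493·4 + 182·0 + 78·4 + 155·4 = 2904
Priya: 493·1 + 182·1 + 78·3 + 155·2 = 1219
Amara: 493·2 + 182·2 + 78·2 + 155·3 = 1971
Nadia: 493·0 + 182·3 + 78·1 + 155·0 = 624
Aisha: 493·3 + 182·4 + 78·0 + 155·1 = 2362
Ivan has the highest Borda score (2904).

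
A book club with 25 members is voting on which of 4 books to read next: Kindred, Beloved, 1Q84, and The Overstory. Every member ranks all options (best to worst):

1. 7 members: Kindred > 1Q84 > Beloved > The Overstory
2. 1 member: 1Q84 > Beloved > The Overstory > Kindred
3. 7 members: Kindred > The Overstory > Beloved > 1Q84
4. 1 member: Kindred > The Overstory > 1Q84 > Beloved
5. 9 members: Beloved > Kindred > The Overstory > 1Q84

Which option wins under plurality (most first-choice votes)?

Kindred

First-place votes: Kindred 15, Beloved 9, 1Q84 1, The Overstory 0.
Kindred has the most first-place votes.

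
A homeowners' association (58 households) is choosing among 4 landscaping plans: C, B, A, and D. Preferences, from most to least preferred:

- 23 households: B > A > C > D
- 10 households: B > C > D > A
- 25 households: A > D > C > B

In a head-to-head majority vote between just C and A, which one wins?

Voters preferring C to A: 10; preferring A to C: 48.
A wins the head-to-head.

A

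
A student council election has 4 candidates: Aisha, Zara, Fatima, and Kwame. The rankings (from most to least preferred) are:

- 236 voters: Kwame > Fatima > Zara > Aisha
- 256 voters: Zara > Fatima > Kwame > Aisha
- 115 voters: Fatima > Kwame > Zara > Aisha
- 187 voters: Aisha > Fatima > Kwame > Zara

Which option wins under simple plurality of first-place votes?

First-place votes: Aisha 187, Zara 256, Fatima 115, Kwame 236.
Zara has the most first-place votes.

Zara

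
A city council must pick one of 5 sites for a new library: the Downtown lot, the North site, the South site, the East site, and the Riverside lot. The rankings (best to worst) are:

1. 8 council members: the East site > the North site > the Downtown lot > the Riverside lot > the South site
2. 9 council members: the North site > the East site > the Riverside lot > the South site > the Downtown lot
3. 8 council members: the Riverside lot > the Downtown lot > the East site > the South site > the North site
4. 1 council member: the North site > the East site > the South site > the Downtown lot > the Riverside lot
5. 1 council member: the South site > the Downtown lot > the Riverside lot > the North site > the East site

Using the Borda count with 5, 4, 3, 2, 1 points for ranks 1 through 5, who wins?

the Downtown lot: 8·3 + 9·1 + 8·4 + 1·2 + 1·4 = 71
the North site: 8·4 + 9·5 + 8·1 + 1·5 + 1·2 = 92
the South site: 8·1 + 9·2 + 8·2 + 1·3 + 1·5 = 50
the East site: 8·5 + 9·4 + 8·3 + 1·4 + 1·1 = 105
the Riverside lot: 8·2 + 9·3 + 8·5 + 1·1 + 1·3 = 87
the East site has the highest Borda score (105).

the East site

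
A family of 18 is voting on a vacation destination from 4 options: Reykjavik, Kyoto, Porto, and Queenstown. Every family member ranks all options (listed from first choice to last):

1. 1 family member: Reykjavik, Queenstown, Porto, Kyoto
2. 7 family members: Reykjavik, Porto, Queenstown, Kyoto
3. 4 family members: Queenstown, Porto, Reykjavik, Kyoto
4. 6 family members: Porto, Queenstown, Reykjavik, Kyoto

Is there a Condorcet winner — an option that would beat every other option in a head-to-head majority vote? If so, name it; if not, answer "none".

Porto vs Reykjavik: 10–8 for Porto.
Porto vs Kyoto: 18–0 for Porto.
Porto vs Queenstown: 13–5 for Porto.
Porto beats every other option head-to-head.

Porto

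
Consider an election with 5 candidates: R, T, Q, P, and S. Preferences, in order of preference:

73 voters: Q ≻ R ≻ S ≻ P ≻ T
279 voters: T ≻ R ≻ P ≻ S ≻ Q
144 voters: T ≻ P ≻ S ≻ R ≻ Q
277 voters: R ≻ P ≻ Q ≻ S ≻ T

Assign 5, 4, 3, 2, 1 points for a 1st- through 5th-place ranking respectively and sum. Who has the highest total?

R

R: 73·4 + 279·4 + 144·2 + 277·5 = 3081
T: 73·1 + 279·5 + 144·5 + 277·1 = 2465
Q: 73·5 + 279·1 + 144·1 + 277·3 = 1619
P: 73·2 + 279·3 + 144·4 + 277·4 = 2667
S: 73·3 + 279·2 + 144·3 + 277·2 = 1763
R has the highest Borda score (3081).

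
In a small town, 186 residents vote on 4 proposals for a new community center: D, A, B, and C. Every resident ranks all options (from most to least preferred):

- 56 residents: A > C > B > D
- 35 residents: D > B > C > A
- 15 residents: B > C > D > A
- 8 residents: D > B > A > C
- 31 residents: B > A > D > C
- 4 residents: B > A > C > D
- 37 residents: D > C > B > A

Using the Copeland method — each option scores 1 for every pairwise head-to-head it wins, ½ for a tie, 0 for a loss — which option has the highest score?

B

D: beats A and C; loses to B → score 2.
A: beats C; loses to D and B → score 1.
B: beats D and A; ties C → score 2.5.
C: ties B; loses to D and A → score 0.5.
B has the best pairwise record.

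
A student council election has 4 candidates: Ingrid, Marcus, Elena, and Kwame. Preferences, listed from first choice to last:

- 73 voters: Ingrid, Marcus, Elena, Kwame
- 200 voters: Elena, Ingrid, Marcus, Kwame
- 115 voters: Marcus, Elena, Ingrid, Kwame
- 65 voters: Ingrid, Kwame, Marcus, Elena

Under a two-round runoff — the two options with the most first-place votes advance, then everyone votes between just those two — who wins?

Elena

Round 1 first-place votes: Ingrid 138, Marcus 115, Elena 200, Kwame 0.
Elena and Ingrid advance.
Runoff: Elena is preferred to Ingrid by 315 voters; Ingrid by 138.
Elena wins the runoff.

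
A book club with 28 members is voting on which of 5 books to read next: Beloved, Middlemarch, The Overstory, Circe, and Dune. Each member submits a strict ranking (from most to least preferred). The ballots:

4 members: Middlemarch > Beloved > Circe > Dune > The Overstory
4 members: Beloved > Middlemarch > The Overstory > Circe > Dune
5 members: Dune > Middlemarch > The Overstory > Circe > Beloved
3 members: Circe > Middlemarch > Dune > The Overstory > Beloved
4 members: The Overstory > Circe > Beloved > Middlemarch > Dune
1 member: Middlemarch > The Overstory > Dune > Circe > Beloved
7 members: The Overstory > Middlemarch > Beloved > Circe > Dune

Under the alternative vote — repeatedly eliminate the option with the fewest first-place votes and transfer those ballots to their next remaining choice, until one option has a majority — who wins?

Round 1: Beloved 4, Middlemarch 5, The Overstory 11, Circe 3, Dune 5. Eliminate Circe.
Round 2: Beloved 4, Middlemarch 8, The Overstory 11, Dune 5. Eliminate Beloved.
Round 3: Middlemarch 12, The Overstory 11, Dune 5. Eliminate Dune.
Round 4: Middlemarch 17, The Overstory 11. Middlemarch has a majority.

Middlemarch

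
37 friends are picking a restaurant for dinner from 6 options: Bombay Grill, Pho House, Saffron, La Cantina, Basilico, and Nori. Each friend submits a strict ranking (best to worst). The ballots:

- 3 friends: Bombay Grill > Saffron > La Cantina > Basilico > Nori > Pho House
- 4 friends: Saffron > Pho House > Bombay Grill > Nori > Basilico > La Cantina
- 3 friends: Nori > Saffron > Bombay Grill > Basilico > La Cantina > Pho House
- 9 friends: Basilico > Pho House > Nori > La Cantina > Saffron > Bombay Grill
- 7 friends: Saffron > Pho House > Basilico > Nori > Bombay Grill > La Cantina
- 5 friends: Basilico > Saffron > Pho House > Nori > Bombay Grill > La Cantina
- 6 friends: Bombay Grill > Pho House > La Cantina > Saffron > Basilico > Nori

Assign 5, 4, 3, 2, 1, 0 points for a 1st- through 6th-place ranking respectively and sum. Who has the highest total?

Saffron

Bombay Grill: 3·5 + 4·3 + 3·3 + 9·0 + 7·1 + 5·1 + 6·5 = 78
Pho House: 3·0 + 4·4 + 3·0 + 9·4 + 7·4 + 5·3 + 6·4 = 119
Saffron: 3·4 + 4·5 + 3·4 + 9·1 + 7·5 + 5·4 + 6·2 = 120
La Cantina: 3·3 + 4·0 + 3·1 + 9·2 + 7·0 + 5·0 + 6·3 = 48
Basilico: 3·2 + 4·1 + 3·2 + 9·5 + 7·3 + 5·5 + 6·1 = 113
Nori: 3·1 + 4·2 + 3·5 + 9·3 + 7·2 + 5·2 + 6·0 = 77
Saffron has the highest Borda score (120).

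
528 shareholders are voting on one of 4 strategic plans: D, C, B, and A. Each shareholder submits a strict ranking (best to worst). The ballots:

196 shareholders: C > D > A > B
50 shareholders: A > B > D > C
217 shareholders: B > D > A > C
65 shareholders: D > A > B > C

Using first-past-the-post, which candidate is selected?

B

First-place votes: D 65, C 196, B 217, A 50.
B has the most first-place votes.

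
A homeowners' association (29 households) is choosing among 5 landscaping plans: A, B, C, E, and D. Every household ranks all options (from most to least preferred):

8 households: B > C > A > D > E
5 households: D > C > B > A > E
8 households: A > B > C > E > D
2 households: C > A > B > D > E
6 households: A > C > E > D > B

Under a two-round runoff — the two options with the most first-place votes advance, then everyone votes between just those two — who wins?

Round 1 first-place votes: A 14, B 8, C 2, E 0, D 5.
A and B advance.
Runoff: A is preferred to B by 16 voters; B by 13.
A wins the runoff.

A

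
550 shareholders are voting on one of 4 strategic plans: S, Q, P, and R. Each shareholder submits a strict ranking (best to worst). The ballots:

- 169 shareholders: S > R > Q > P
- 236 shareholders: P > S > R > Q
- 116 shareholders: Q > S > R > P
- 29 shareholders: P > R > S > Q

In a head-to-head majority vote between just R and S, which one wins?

Voters preferring R to S: 29; preferring S to R: 521.
S wins the head-to-head.

S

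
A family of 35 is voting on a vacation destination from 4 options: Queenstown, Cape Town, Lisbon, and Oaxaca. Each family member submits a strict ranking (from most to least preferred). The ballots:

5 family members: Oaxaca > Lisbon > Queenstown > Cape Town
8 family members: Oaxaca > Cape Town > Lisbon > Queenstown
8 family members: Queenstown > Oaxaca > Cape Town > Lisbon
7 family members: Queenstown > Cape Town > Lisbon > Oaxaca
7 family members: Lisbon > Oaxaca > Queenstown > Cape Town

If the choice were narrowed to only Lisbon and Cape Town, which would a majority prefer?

Voters preferring Lisbon to Cape Town: 12; preferring Cape Town to Lisbon: 23.
Cape Town wins the head-to-head.

Cape Town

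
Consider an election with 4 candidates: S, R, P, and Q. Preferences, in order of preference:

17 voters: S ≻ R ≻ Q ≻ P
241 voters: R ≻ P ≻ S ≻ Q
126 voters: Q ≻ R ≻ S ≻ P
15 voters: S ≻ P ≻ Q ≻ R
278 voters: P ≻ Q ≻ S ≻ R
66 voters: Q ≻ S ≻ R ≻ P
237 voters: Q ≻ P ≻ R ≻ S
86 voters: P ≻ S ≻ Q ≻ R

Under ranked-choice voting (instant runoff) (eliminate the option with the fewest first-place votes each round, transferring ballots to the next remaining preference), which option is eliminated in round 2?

Round 1: S 32, R 241, P 364, Q 429. Eliminate S.
Round 2: R 258, P 379, Q 429. Eliminate R.

R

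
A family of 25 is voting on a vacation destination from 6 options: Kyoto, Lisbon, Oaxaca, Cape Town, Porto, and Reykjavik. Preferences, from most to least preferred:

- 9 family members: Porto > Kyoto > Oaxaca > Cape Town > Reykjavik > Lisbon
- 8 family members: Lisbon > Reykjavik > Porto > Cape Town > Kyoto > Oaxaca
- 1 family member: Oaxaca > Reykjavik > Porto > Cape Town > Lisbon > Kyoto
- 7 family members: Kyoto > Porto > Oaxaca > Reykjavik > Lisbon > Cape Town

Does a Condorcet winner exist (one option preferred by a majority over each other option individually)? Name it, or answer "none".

Porto vs Kyoto: 18–7 for Porto.
Porto vs Lisbon: 17–8 for Porto.
Porto vs Oaxaca: 24–1 for Porto.
Porto vs Cape Town: 25–0 for Porto.
Porto vs Reykjavik: 16–9 for Porto.
Porto beats every other option head-to-head.

Porto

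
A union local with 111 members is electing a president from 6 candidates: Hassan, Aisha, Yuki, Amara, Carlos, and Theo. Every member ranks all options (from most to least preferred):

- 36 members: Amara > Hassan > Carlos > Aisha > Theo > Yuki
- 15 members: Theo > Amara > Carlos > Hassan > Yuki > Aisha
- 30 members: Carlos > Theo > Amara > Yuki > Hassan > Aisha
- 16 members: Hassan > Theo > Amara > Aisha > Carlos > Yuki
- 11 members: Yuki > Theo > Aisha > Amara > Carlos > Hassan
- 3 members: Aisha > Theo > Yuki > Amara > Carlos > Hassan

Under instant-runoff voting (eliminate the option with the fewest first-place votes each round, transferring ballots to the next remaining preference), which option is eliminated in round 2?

Yuki

Round 1: Hassan 16, Aisha 3, Yuki 11, Amara 36, Carlos 30, Theo 15. Eliminate Aisha.
Round 2: Hassan 16, Yuki 11, Amara 36, Carlos 30, Theo 18. Eliminate Yuki.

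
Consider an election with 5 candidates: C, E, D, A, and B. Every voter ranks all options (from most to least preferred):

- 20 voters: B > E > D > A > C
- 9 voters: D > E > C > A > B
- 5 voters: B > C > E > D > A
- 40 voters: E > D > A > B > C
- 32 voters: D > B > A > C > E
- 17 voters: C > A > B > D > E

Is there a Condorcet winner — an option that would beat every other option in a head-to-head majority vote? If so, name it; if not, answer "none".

none

Checking pairwise contests:
E beats C 69–54.
B beats E 74–49.
E beats D 65–58.
E beats A 74–49.
D beats B 81–42.
Every option loses at least one head-to-head, so there is no Condorcet winner.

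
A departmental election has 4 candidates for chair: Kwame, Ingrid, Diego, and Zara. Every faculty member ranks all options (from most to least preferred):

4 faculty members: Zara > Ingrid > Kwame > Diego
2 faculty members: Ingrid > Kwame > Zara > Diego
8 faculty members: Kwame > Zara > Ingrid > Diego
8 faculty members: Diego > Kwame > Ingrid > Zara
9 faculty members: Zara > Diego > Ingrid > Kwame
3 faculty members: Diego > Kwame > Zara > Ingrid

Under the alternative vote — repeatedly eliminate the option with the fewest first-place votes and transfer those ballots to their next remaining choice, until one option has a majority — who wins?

Zara

Round 1: Kwame 8, Ingrid 2, Diego 11, Zara 13. Eliminate Ingrid.
Round 2: Kwame 10, Diego 11, Zara 13. Eliminate Kwame.
Round 3: Diego 11, Zara 23. Zara has a majority.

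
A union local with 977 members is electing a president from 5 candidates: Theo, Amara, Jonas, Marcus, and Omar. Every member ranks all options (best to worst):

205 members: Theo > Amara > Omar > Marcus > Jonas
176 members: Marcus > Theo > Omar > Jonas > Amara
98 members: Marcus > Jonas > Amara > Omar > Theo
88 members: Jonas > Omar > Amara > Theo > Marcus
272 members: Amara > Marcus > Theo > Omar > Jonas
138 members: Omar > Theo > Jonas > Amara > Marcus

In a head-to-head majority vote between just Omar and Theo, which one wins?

Theo

Voters preferring Omar to Theo: 324; preferring Theo to Omar: 653.
Theo wins the head-to-head.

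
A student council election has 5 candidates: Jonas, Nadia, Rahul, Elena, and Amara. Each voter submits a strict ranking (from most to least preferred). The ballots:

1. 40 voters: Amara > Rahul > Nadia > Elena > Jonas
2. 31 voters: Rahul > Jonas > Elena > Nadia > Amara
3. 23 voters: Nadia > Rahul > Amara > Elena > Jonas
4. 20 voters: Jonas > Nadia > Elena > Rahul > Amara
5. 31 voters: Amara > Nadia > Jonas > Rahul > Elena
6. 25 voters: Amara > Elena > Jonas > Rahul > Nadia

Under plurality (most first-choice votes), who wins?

First-place votes: Jonas 20, Nadia 23, Rahul 31, Elena 0, Amara 96.
Amara has the most first-place votes.

Amara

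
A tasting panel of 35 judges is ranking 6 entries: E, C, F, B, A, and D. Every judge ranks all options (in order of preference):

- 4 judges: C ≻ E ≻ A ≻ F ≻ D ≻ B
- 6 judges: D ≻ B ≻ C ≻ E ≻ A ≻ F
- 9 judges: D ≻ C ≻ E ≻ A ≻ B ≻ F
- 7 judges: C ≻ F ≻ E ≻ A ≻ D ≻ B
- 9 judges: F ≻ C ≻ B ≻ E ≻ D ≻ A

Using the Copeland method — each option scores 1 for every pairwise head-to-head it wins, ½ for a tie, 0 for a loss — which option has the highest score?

C

E: beats F, B, A, and D; loses to C → score 4.
C: beats E, F, B, A, and D → score 5.
F: beats B and D; loses to E, C, and A → score 2.
B: loses to E, C, F, A, and D → score 0.
A: beats F and B; loses to E, C, and D → score 2.
D: beats B and A; loses to E, C, and F → score 2.
C has the best pairwise record.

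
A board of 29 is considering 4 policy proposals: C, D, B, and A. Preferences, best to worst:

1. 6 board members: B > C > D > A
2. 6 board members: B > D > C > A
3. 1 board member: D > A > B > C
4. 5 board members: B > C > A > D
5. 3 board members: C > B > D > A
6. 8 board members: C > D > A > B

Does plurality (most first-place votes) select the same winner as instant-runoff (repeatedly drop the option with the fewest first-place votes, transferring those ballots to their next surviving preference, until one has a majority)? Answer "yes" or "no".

yes

Plurality — first-place votes: C 11, D 1, B 17, A 0. Winner: B.
Instant-runoff — R1 C 11, D 1, B 17, A 0 (B winner). Winner: B.
The two methods agree.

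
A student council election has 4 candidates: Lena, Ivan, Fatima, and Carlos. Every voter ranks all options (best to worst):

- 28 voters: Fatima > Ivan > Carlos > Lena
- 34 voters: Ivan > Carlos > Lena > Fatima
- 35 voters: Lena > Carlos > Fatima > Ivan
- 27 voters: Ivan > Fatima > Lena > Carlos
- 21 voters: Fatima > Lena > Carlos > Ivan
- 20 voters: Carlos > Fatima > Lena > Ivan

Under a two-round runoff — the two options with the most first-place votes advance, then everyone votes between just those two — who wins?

Fatima

Round 1 first-place votes: Lena 35, Ivan 61, Fatima 49, Carlos 20.
Ivan and Fatima advance.
Runoff: Ivan is preferred to Fatima by 61 voters; Fatima by 104.
Fatima wins the runoff.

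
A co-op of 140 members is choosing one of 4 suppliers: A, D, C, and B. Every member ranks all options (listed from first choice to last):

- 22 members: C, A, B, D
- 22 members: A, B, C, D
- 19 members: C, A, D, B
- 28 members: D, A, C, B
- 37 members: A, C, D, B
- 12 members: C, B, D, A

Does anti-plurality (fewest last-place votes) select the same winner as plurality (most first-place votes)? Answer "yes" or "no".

Anti-plurality — last-place votes: A 12, D 44, C 0, B 84. Winner: C.
Plurality — first-place votes: A 59, D 28, C 53, B 0. Winner: A.
The two methods disagree.

no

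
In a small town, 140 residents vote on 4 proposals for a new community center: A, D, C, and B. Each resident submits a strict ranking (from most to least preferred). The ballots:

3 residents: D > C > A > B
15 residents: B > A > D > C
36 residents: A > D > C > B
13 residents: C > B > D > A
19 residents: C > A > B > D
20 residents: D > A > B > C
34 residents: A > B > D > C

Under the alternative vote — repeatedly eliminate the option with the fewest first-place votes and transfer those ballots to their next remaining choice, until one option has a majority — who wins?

Round 1: A 70, D 23, C 32, B 15. Eliminate B.
Round 2: A 85, D 23, C 32. A has a majority.

A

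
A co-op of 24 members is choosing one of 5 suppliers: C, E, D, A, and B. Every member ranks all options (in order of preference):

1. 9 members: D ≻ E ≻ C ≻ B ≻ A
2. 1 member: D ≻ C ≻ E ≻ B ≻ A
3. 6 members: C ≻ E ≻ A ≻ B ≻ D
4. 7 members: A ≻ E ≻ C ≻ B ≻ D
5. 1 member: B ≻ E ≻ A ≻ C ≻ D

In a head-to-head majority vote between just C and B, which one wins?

Voters preferring C to B: 23; preferring B to C: 1.
C wins the head-to-head.

C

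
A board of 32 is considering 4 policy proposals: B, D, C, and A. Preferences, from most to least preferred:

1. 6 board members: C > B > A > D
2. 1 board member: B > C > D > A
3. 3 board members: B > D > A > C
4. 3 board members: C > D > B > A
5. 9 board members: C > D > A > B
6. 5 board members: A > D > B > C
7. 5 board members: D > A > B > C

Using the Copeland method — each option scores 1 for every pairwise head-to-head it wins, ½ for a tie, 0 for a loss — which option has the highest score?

C

B: loses to D, C, and A → score 0.
D: beats B and A; loses to C → score 2.
C: beats B, D, and A → score 3.
A: beats B; loses to D and C → score 1.
C has the best pairwise record.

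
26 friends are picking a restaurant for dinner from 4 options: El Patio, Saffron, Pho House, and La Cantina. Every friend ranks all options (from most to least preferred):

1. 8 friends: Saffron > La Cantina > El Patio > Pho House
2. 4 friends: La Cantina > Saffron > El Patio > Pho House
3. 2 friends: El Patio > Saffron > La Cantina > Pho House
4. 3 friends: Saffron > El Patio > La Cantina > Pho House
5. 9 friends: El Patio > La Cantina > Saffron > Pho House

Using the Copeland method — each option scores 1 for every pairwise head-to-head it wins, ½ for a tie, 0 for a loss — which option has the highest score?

Saffron

El Patio: beats Pho House and La Cantina; loses to Saffron → score 2.
Saffron: beats El Patio and Pho House; ties La Cantina → score 2.5.
Pho House: loses to El Patio, Saffron, and La Cantina → score 0.
La Cantina: beats Pho House; ties Saffron; loses to El Patio → score 1.5.
Saffron has the best pairwise record.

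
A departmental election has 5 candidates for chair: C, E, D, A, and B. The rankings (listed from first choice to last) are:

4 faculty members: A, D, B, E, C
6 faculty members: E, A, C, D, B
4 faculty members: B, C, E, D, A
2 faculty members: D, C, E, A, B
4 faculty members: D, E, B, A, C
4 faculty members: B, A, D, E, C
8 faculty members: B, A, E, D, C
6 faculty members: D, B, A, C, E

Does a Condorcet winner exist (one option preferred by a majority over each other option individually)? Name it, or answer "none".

Checking pairwise contests:
E beats C 26–12.
D beats E 20–18.
A beats D 22–16.
B beats A 26–12.
D beats B 22–16.
Every option loses at least one head-to-head, so there is no Condorcet winner.

none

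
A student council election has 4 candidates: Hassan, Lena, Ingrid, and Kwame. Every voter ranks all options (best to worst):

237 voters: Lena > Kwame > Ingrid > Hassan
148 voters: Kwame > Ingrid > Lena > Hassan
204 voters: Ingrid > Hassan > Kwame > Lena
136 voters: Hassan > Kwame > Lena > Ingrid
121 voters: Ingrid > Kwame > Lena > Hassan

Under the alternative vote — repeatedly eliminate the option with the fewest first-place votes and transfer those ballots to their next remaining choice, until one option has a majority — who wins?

Round 1: Hassan 136, Lena 237, Ingrid 325, Kwame 148. Eliminate Hassan.
Round 2: Lena 237, Ingrid 325, Kwame 284. Eliminate Lena.
Round 3: Ingrid 325, Kwame 521. Kwame has a majority.

Kwame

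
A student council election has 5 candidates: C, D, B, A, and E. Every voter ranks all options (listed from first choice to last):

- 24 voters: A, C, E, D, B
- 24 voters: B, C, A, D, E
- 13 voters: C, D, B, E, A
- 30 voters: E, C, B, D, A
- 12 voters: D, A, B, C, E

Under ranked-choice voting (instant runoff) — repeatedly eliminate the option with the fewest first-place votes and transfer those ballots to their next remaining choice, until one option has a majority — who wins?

B

Round 1: C 13, D 12, B 24, A 24, E 30. Eliminate D.
Round 2: C 13, B 24, A 36, E 30. Eliminate C.
Round 3: B 37, A 36, E 30. Eliminate E.
Round 4: B 67, A 36. B has a majority.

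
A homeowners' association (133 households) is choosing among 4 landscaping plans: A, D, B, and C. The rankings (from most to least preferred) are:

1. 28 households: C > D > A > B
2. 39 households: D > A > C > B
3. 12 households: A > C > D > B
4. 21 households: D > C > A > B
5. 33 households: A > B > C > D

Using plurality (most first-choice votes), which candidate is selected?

First-place votes: A 45, D 60, B 0, C 28.
D has the most first-place votes.

D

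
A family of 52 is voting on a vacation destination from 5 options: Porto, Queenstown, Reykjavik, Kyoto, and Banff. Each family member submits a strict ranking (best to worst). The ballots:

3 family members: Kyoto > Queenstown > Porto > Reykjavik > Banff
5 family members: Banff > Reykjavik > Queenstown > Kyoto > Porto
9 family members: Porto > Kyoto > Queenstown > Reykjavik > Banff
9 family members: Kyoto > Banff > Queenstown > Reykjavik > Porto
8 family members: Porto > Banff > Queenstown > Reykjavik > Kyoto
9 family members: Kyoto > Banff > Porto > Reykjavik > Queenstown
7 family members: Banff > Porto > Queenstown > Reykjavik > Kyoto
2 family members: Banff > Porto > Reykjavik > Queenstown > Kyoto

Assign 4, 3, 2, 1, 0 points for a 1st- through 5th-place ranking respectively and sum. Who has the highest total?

Porto: 3·2 + 5·0 + 9·4 + 9·0 + 8·4 + 9·2 + 7·3 + 2·3 = 119
Queenstown: 3·3 + 5·2 + 9·2 + 9·2 + 8·2 + 9·0 + 7·2 + 2·1 = 87
Reykjavik: 3·1 + 5·3 + 9·1 + 9·1 + 8·1 + 9·1 + 7·1 + 2·2 = 64
Kyoto: 3·4 + 5·1 + 9·3 + 9·4 + 8·0 + 9·4 + 7·0 + 2·0 = 116
Banff: 3·0 + 5·4 + 9·0 + 9·3 + 8·3 + 9·3 + 7·4 + 2·4 = 134
Banff has the highest Borda score (134).

Banff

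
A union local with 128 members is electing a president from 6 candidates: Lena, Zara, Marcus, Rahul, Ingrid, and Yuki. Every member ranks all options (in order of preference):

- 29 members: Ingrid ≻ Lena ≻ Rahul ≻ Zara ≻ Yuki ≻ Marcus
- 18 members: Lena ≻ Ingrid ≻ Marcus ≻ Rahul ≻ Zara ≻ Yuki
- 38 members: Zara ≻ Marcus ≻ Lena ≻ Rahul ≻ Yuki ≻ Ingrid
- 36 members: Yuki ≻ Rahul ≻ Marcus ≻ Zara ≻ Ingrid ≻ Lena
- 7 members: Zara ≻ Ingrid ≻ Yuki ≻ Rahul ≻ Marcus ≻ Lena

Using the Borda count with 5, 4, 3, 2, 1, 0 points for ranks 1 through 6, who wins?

Lena: 29·4 + 18·5 + 38·3 + 36·0 + 7·0 = 320
Zara: 29·2 + 18·1 + 38·5 + 36·2 + 7·5 = 373
Marcus: 29·0 + 18·3 + 38·4 + 36·3 + 7·1 = 321
Rahul: 29·3 + 18·2 + 38·2 + 36·4 + 7·2 = 357
Ingrid: 29·5 + 18·4 + 38·0 + 36·1 + 7·4 = 281
Yuki: 29·1 + 18·0 + 38·1 + 36·5 + 7·3 = 268
Zara has the highest Borda score (373).

Zara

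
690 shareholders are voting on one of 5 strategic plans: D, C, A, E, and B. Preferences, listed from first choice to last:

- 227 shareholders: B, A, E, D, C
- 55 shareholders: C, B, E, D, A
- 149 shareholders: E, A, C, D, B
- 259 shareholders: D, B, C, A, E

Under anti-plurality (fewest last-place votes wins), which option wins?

Last-place votes: D 0, C 227, A 55, E 259, B 149.
D is ranked last by the fewest voters, so D wins.

D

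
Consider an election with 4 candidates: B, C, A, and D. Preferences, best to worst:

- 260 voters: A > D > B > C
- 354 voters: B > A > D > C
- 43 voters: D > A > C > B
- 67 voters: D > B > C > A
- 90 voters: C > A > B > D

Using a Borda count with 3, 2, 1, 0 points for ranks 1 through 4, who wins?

B: 260·1 + 354·3 + 43·0 + 67·2 + 90·1 = 1546
C: 260·0 + 354·0 + 43·1 + 67·1 + 90·3 = 380
A: 260·3 + 354·2 + 43·2 + 67·0 + 90·2 = 1754
D: 260·2 + 354·1 + 43·3 + 67·3 + 90·0 = 1204
A has the highest Borda score (1754).

A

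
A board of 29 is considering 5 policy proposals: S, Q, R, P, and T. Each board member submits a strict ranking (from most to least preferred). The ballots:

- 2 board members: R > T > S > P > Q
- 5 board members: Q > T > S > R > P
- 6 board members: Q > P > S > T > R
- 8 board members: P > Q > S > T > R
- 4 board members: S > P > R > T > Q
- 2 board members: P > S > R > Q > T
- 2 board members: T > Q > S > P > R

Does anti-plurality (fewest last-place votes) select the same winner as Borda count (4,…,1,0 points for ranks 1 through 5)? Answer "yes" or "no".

no

Anti-plurality — last-place votes: S 0, Q 6, R 16, P 5, T 2. Winner: S.
Borda — scores: S 68, Q 76, R 25, P 74, T 47. Winner: Q.
The two methods disagree.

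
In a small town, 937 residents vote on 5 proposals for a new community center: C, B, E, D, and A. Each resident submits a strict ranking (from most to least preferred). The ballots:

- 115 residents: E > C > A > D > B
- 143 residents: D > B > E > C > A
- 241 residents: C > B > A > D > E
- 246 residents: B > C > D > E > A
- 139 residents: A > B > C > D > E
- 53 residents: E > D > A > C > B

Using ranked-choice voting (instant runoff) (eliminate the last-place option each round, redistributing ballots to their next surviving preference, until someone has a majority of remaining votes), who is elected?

B

Round 1: C 241, B 246, E 168, D 143, A 139. Eliminate A.
Round 2: C 241, B 385, E 168, D 143. Eliminate D.
Round 3: C 241, B 528, E 168. B has a majority.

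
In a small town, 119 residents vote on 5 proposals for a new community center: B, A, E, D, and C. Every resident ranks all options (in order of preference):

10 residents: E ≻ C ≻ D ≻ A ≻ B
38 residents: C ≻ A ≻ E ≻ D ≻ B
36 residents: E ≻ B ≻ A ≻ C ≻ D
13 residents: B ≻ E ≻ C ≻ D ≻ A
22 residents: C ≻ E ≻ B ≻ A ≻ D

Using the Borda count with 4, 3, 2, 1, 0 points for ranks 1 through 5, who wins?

E

B: 10·0 + 38·0 + 36·3 + 13·4 + 22·2 = 204
A: 10·1 + 38·3 + 36·2 + 13·0 + 22·1 = 218
E: 10·4 + 38·2 + 36·4 + 13·3 + 22·3 = 365
D: 10·2 + 38·1 + 36·0 + 13·1 + 22·0 = 71
C: 10·3 + 38·4 + 36·1 + 13·2 + 22·4 = 332
E has the highest Borda score (365).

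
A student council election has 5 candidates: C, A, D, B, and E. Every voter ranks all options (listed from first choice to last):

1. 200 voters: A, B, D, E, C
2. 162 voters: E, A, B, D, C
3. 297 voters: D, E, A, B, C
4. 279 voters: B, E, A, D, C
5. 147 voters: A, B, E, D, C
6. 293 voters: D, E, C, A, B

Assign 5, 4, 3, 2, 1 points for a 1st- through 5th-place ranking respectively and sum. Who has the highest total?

C: 200·1 + 162·1 + 297·1 + 279·1 + 147·1 + 293·3 = 1964
A: 200·5 + 162·4 + 297·3 + 279·3 + 147·5 + 293·2 = 4697
D: 200·3 + 162·2 + 297·5 + 279·2 + 147·2 + 293·5 = 4726
B: 200·4 + 162·3 + 297·2 + 279·5 + 147·4 + 293·1 = 4156
E: 200·2 + 162·5 + 297·4 + 279·4 + 147·3 + 293·4 = 5127
E has the highest Borda score (5127).

E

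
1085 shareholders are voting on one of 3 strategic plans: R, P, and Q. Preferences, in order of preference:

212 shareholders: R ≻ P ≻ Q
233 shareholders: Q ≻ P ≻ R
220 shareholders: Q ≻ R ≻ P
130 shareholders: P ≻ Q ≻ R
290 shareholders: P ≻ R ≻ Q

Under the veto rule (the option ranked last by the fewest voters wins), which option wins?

Last-place votes: R 363, P 220, Q 502.
P is ranked last by the fewest voters, so P wins.

P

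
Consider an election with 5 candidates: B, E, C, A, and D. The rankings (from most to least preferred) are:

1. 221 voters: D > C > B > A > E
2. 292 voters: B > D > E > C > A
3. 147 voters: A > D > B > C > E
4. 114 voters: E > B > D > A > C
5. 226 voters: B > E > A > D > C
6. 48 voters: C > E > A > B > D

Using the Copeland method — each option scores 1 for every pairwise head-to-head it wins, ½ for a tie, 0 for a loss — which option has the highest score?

B: beats E, C, A, and D → score 4.
E: beats C and A; loses to B and D → score 2.
C: beats A; loses to B, E, and D → score 1.
A: loses to B, E, C, and D → score 0.
D: beats E, C, and A; loses to B → score 3.
B has the best pairwise record.

B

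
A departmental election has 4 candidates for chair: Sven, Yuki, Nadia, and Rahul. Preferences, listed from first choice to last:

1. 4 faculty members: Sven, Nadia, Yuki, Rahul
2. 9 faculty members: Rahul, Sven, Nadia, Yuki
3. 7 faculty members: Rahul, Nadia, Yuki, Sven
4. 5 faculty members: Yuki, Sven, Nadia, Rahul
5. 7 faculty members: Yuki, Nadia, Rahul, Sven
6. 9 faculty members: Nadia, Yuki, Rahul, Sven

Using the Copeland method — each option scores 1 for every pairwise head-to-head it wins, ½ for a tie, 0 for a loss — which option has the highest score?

Sven: loses to Yuki, Nadia, and Rahul → score 0.
Yuki: beats Sven and Rahul; loses to Nadia → score 2.
Nadia: beats Sven, Yuki, and Rahul → score 3.
Rahul: beats Sven; loses to Yuki and Nadia → score 1.
Nadia has the best pairwise record.

Nadia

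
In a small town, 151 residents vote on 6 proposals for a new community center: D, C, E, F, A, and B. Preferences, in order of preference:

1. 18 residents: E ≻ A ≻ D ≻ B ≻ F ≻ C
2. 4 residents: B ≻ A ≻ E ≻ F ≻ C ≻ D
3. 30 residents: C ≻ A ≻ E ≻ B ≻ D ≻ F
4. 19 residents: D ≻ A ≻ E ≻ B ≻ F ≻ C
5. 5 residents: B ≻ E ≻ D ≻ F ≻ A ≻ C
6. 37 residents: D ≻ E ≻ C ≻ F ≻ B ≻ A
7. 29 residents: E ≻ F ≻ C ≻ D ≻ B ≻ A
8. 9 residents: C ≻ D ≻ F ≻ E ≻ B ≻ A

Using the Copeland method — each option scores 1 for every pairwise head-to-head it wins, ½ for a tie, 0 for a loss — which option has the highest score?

D: beats C, F, A, and B; loses to E → score 4.
C: beats F, A, and B; loses to D and E → score 3.
E: beats D, C, F, A, and B → score 5.
F: beats A; loses to D, C, E, and B → score 1.
A: loses to D, C, E, F, and B → score 0.
B: beats F and A; loses to D, C, and E → score 2.
E has the best pairwise record.

E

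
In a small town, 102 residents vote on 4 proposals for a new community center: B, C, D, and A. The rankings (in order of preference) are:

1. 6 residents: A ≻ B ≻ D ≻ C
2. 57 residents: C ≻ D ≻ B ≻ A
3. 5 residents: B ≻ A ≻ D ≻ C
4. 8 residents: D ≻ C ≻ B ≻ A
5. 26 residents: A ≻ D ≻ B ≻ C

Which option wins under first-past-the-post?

First-place votes: B 5, C 57, D 8, A 32.
C has the most first-place votes.

C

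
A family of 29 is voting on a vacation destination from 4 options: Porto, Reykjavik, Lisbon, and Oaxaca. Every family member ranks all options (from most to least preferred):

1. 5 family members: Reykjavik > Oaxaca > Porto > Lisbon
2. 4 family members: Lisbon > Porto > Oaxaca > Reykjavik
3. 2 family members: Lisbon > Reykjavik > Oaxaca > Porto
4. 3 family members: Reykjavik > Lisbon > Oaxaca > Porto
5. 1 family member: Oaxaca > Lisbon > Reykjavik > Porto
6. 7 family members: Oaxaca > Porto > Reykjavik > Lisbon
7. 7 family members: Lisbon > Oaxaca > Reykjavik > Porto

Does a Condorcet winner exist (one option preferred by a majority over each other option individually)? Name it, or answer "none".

none

Checking pairwise contests:
Reykjavik beats Porto 18–11.
Oaxaca beats Reykjavik 19–10.
Reykjavik beats Lisbon 15–14.
Lisbon beats Oaxaca 16–13.
Every option loses at least one head-to-head, so there is no Condorcet winner.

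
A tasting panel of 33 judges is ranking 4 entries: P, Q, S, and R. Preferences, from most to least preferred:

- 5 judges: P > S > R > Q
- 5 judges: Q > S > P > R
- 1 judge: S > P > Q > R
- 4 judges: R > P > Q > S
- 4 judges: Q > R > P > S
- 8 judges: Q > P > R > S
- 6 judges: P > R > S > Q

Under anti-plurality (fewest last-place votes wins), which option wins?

P

Last-place votes: P 0, Q 11, S 16, R 6.
P is ranked last by the fewest voters, so P wins.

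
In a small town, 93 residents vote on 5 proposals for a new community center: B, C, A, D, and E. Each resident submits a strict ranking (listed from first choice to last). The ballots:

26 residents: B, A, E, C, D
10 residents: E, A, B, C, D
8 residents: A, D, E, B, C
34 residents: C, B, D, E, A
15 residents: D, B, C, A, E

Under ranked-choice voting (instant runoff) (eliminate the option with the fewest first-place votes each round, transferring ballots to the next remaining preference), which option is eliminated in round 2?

E

Round 1: B 26, C 34, A 8, D 15, E 10. Eliminate A.
Round 2: B 26, C 34, D 23, E 10. Eliminate E.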